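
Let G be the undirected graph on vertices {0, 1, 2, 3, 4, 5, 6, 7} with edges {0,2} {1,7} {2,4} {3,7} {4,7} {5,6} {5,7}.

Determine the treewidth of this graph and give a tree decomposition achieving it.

Every bag has size at most 2, so the width is 2 − 1 = 1 and tw(G) ≤ 1. Since G has at least one edge (e.g. 5–7), it is not an edgeless graph, so tw(G) ≥ 1. Combining the bounds, tw(G) = 1.

Treewidth 1.
Bags: B1 = {5, 7}  B2 = {4, 7}  B3 = {2, 4}  B4 = {1, 7}  B5 = {5, 6}  B6 = {3, 7}  B7 = {0, 2}
Tree: B1–B2, B2–B3, B2–B4, B1–B5, B4–B6, B3–B7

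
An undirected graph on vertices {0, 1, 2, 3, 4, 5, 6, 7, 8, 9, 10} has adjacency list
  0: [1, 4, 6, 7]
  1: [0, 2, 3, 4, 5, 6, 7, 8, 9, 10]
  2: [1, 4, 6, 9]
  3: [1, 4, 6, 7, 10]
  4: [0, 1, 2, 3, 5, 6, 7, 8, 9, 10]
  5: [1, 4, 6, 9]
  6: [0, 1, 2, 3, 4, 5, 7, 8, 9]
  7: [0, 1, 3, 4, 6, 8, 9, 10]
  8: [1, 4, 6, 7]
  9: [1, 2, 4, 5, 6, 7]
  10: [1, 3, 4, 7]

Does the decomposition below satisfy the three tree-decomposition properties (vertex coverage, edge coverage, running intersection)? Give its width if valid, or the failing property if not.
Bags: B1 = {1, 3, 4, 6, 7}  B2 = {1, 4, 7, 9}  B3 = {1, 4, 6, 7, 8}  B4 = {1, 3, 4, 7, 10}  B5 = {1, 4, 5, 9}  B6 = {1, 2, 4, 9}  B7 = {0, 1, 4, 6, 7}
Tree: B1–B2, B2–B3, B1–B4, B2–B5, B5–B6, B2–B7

A tree decomposition must satisfy three properties: every vertex lies in some bag; for every edge, both endpoints lie together in some bag; and for every vertex, the bags containing it form a connected subtree. Here edge (6,9) lies in no bag, so the decomposition is invalid.

No — edge (6,9) lies in no bag.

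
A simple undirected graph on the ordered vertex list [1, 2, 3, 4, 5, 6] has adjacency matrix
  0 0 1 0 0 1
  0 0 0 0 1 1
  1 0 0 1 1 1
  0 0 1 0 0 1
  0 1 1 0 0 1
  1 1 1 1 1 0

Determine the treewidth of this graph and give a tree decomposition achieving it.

Treewidth 2.
One such decomposition:
Bags: B1 = {2, 5, 6}  B2 = {3, 5, 6}  B3 = {1, 3, 6}  B4 = {3, 4, 6}
Tree: B1–B2, B2–B3, B3–B4

Every bag has size at most 3, so the width is 3 − 1 = 2 and tw(G) ≤ 2. Conversely, {2, 5, 6} is a clique of size 3, and the vertices of any clique must share a bag in every tree decomposition; so some bag has ≥ 3 vertices and tw(G) ≥ 2. The upper and lower bounds meet at 2, so that is the treewidth.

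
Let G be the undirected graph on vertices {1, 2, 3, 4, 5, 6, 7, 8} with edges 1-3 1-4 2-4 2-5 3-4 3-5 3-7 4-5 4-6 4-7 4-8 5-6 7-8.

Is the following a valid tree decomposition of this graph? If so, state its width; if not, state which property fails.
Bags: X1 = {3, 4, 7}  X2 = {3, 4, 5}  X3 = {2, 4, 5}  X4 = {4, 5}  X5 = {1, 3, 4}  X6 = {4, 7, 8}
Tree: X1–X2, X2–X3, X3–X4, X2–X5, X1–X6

No — vertex 6 appears in no bag.

A tree decomposition must satisfy three properties: every vertex lies in some bag; for every edge, both endpoints lie together in some bag; and for every vertex, the bags containing it form a connected subtree. Here vertex 6 appears in no bag, so the decomposition is invalid.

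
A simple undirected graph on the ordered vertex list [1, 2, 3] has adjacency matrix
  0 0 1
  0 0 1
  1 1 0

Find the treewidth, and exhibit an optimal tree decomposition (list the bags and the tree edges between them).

Treewidth 1.
Bags: B1 = {1, 3}  B2 = {2, 3}
Tree: B1–B2

Each bag holds 2 vertices, so the decomposition has width 1, which upper-bounds the treewidth. Any graph with an edge has treewidth ≥ 1, and G has the edge 1–3. Combining the bounds, tw(G) = 1.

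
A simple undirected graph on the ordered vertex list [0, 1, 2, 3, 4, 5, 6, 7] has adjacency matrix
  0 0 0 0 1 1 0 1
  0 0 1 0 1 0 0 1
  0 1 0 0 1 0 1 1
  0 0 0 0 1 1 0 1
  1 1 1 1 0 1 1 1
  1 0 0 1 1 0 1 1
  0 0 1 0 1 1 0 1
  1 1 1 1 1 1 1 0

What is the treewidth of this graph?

3

A width-3 tree decomposition is:
Bags: B1 = {2, 4, 6, 7}  B2 = {4, 5, 6, 7}  B3 = {3, 4, 5, 7}  B4 = {1, 2, 4, 7}  B5 = {0, 4, 5, 7}
Tree: B1–B2, B2–B3, B1–B4, B3–B5
Every bag has size at most 4, so the width is 4 − 1 = 3 and tw(G) ≤ 3. On the other hand G contains the 4-clique {1, 2, 4, 7}. A clique must lie in a single bag of any decomposition, so no decomposition can have width below 3. The upper and lower bounds meet at 3, so that is the treewidth.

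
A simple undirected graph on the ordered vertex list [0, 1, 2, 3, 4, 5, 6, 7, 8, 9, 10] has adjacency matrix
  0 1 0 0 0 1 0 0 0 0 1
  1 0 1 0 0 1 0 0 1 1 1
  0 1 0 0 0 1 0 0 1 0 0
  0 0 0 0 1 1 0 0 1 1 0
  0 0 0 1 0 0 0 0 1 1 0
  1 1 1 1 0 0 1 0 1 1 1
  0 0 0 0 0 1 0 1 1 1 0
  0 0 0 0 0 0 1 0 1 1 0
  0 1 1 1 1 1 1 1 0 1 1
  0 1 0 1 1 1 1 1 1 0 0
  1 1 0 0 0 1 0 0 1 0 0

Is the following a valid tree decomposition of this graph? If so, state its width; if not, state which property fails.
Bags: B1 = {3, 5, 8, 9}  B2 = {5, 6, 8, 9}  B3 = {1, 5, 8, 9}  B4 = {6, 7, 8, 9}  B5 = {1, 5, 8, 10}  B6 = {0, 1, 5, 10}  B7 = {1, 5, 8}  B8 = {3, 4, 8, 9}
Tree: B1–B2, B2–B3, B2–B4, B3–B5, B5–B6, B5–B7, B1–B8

A tree decomposition must satisfy three properties: every vertex lies in some bag; for every edge, both endpoints lie together in some bag; and for every vertex, the bags containing it form a connected subtree. Here vertex 2 appears in no bag, so the decomposition is invalid.

No — vertex 2 appears in no bag.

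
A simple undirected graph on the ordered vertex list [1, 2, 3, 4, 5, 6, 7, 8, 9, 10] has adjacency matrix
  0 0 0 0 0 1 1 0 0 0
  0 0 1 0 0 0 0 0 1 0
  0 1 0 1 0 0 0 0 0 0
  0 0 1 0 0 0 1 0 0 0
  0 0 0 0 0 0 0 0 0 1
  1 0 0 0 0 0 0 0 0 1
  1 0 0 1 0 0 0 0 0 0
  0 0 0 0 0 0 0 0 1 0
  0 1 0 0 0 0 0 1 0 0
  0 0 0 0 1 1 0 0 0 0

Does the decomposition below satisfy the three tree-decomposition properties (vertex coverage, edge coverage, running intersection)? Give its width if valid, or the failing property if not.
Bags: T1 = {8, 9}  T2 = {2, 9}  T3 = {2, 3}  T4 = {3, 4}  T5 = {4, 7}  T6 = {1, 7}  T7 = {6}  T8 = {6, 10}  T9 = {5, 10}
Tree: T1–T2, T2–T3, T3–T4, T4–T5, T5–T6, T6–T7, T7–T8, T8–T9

A tree decomposition must satisfy three properties: every vertex lies in some bag; for every edge, both endpoints lie together in some bag; and for every vertex, the bags containing it form a connected subtree. Here edge (1,6) lies in no bag, so the decomposition is invalid.

No — edge (1,6) lies in no bag.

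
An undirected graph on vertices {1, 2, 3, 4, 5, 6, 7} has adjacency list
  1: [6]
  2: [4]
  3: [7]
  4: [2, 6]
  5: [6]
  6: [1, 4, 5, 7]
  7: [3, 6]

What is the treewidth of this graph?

A width-1 tree decomposition is:
Bags: B1 = {6, 7}  B2 = {4, 6}  B3 = {3, 7}  B4 = {1, 6}  B5 = {5, 6}  B6 = {2, 4}
Tree: B1–B2, B1–B3, B1–B4, B1–B5, B2–B6
Each bag holds 2 vertices, so the decomposition has width 1, which upper-bounds the treewidth. G has an edge, so its treewidth is at least 1. Combining the bounds, tw(G) = 1.

1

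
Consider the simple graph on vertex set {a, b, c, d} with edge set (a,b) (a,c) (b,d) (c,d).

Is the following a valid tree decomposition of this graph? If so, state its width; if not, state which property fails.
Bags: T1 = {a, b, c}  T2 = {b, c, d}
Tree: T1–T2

Checking the three conditions: (i) the bags cover all of {a, b, c, d}; (ii) for each edge, some bag contains both endpoints; (iii) the bags containing any fixed vertex form a subtree. All hold, so the decomposition is valid with width 3 − 1 = 2.

Yes; width 2.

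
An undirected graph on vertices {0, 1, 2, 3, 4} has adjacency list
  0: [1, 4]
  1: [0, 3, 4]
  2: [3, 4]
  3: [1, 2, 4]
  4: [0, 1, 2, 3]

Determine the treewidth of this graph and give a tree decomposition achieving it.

Treewidth 2.
One such decomposition:
Bags: B1 = {0, 1, 4}  B2 = {1, 3, 4}  B3 = {2, 3, 4}
Tree: B1–B2, B2–B3

The largest bag has 3 vertices, giving width 2; this decomposition certifies tw(G) ≤ 2. For the lower bound, the 3 vertices {0, 1, 4} are pairwise adjacent, and any tree decomposition puts a clique entirely inside one bag — forcing width ≥ 2. Therefore the treewidth is 2.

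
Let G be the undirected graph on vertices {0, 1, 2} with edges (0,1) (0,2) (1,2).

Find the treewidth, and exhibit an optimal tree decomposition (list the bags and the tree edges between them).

A single bag containing all 3 vertices is trivially a valid decomposition of width 2. For the lower bound, the 3 vertices {0, 1, 2} are pairwise adjacent, and any tree decomposition puts a clique entirely inside one bag — forcing width ≥ 2. The upper and lower bounds meet at 2, so that is the treewidth.

Treewidth 2.
One optimal decomposition is:
Bags: B1 = {0, 1, 2}
Tree: (single bag)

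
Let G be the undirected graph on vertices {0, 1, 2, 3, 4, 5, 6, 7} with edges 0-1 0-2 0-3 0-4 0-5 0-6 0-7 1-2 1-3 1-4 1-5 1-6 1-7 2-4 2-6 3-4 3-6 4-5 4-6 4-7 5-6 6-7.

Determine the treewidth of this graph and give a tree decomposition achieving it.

Treewidth 4.
One such decomposition:
Bags: B1 = {0, 1, 2, 4, 6}  B2 = {0, 1, 4, 6, 7}  B3 = {0, 1, 4, 5, 6}  B4 = {0, 1, 3, 4, 6}
Tree: B1–B2, B2–B3, B1–B4

Every bag has size at most 5, so the width is 5 − 1 = 4 and tw(G) ≤ 4. Conversely, {0, 1, 2, 4, 6} is a clique of size 5, and the vertices of any clique must share a bag in every tree decomposition; so some bag has ≥ 5 vertices and tw(G) ≥ 4. Hence tw(G) = 4 exactly.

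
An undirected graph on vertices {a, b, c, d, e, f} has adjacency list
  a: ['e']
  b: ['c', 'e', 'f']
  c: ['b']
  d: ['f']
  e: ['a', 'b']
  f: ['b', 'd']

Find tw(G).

1

A width-1 tree decomposition is:
Bags: B1 = {b, f}  B2 = {b, e}  B3 = {d, f}  B4 = {b, c}  B5 = {a, e}
Tree: B1–B2, B1–B3, B2–B4, B2–B5
Every bag has size at most 2, so the width is 2 − 1 = 1 and tw(G) ≤ 1. Any graph with an edge has treewidth ≥ 1, and G has the edge f–b. Therefore the treewidth is 1.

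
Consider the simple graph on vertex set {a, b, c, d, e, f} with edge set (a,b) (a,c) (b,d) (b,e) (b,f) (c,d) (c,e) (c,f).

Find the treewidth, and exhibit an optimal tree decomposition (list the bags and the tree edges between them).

Each bag holds 3 vertices, so the decomposition has width 2, which upper-bounds the treewidth. The edges f–b–a–c–f form a cycle, so G is not a tree and its treewidth is at least 2. Therefore the treewidth is 2.

Treewidth 2.
One such decomposition:
Bags: B1 = {b, c, f}  B2 = {a, b, c}  B3 = {b, c, e}  B4 = {b, c, d}
Tree: B1–B2, B2–B3, B3–B4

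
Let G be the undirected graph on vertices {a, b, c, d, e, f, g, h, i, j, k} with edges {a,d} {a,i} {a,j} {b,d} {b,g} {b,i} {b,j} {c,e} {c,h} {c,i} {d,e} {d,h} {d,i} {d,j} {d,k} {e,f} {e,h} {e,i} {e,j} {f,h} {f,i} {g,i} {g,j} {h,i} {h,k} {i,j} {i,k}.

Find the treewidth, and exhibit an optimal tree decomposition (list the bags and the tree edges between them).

Each bag holds 4 vertices, so the decomposition has width 3, which upper-bounds the treewidth. Conversely, {d, e, i, j} is a clique of size 4, and the vertices of any clique must share a bag in every tree decomposition; so some bag has ≥ 4 vertices and tw(G) ≥ 3. The upper and lower bounds meet at 3, so that is the treewidth.

Treewidth 3.
One optimal decomposition is:
Bags: B1 = {d, e, h, i}  B2 = {c, e, h, i}  B3 = {d, h, i, k}  B4 = {d, e, i, j}  B5 = {a, d, i, j}  B6 = {e, f, h, i}  B7 = {b, d, i, j}  B8 = {b, g, i, j}
Tree: B1–B2, B1–B3, B1–B4, B4–B5, B2–B6, B4–B7, B7–B8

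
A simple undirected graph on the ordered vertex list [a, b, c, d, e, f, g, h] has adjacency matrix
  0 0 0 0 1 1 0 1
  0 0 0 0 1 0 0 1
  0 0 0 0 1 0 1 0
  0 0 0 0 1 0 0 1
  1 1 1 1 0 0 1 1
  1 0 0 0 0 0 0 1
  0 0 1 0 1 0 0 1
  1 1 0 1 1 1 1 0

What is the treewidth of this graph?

2

A width-2 tree decomposition is:
Bags: B1 = {a, e, h}  B2 = {d, e, h}  B3 = {a, f, h}  B4 = {e, g, h}  B5 = {c, e, g}  B6 = {b, e, h}
Tree: B1–B2, B1–B3, B2–B4, B4–B5, B2–B6
Every bag has size at most 3, so the width is 3 − 1 = 2 and tw(G) ≤ 2. On the other hand G contains the 3-clique {d, e, h}. A clique must lie in a single bag of any decomposition, so no decomposition can have width below 2. Therefore the treewidth is 2.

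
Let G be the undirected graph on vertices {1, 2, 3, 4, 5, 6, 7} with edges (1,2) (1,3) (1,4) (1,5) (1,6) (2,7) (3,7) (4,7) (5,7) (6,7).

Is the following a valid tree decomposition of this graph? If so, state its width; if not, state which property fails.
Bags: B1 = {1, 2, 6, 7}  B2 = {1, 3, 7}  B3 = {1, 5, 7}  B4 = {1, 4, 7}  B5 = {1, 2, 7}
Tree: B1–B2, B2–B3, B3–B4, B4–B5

A tree decomposition must satisfy three properties: every vertex lies in some bag; for every edge, both endpoints lie together in some bag; and for every vertex, the bags containing it form a connected subtree. Here bags containing vertex 2 are not connected in the tree, so the decomposition is invalid.

No — bags containing vertex 2 are not connected in the tree.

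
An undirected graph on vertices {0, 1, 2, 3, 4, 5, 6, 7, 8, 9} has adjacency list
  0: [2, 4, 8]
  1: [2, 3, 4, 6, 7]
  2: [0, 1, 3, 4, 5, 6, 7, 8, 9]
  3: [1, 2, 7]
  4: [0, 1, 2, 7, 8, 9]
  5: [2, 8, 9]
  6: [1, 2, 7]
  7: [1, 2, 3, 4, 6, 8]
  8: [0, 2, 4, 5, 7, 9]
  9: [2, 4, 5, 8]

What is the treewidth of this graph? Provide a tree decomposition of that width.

Treewidth 3.
Bags: B1 = {1, 2, 6, 7}  B2 = {1, 2, 4, 7}  B3 = {2, 4, 7, 8}  B4 = {1, 2, 3, 7}  B5 = {2, 4, 8, 9}  B6 = {2, 5, 8, 9}  B7 = {0, 2, 4, 8}
Tree: B1–B2, B2–B3, B1–B4, B3–B5, B5–B6, B5–B7

The largest bag has 4 vertices, giving width 3; this decomposition certifies tw(G) ≤ 3. For the lower bound, the 4 vertices {1, 2, 3, 7} are pairwise adjacent, and any tree decomposition puts a clique entirely inside one bag — forcing width ≥ 3. The upper and lower bounds meet at 3, so that is the treewidth.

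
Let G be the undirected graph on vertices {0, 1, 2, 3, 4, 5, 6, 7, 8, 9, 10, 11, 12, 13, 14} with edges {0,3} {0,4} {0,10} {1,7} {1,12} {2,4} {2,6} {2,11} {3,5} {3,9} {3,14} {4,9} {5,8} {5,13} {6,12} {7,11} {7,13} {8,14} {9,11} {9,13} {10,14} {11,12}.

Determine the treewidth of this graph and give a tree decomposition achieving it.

Each bag holds 4 vertices, so the decomposition has width 3, which upper-bounds the treewidth. For the lower bound: the 4 vertex sets {1,6,12}, {7}, {11}, {2,4,9,13} are disjoint, each induces a connected subgraph, and every pair is joined by at least one edge of G. Contracting each set to a single vertex therefore yields K_{4} as a minor, and since treewidth is minor-monotone, tw(G) ≥ tw(K_{4}) = 3. Hence tw(G) = 3 exactly.

Treewidth 3.
One optimal decomposition is:
Bags: B1 = {1, 6, 7, 12}  B2 = {6, 7, 11, 12}  B3 = {2, 6, 7, 11}  B4 = {2, 7, 11, 13}  B5 = {2, 9, 11, 13}  B6 = {2, 4, 9, 13}  B7 = {4, 5, 9, 13}  B8 = {3, 4, 5, 9}  B9 = {0, 3, 4, 5}  B10 = {0, 3, 5, 8}  B11 = {0, 3, 8, 14}  B12 = {0, 8, 10, 14}
Tree: B1–B2, B2–B3, B3–B4, B4–B5, B5–B6, B6–B7, B7–B8, B8–B9, B9–B10, B10–B11, B11–B12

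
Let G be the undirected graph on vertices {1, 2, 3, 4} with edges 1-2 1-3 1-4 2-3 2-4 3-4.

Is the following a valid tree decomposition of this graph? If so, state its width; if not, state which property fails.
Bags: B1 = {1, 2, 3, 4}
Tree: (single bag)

Yes; width 3.

Checking the three conditions: (i) the bags cover all of {1, 2, 3, 4}; (ii) for each edge, some bag contains both endpoints; (iii) the bags containing any fixed vertex form a subtree. All hold, so the decomposition is valid with width 4 − 1 = 3.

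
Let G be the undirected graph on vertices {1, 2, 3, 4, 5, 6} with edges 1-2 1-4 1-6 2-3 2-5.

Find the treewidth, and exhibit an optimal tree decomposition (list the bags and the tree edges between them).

Each bag holds 2 vertices, so the decomposition has width 1, which upper-bounds the treewidth. Since G has at least one edge (e.g. 2–3), it is not an edgeless graph, so tw(G) ≥ 1. Combining the bounds, tw(G) = 1.

Treewidth 1.
One optimal decomposition is:
Bags: B1 = {2, 3}  B2 = {1, 2}  B3 = {1, 6}  B4 = {2, 5}  B5 = {1, 4}
Tree: B1–B2, B2–B3, B1–B4, B2–B5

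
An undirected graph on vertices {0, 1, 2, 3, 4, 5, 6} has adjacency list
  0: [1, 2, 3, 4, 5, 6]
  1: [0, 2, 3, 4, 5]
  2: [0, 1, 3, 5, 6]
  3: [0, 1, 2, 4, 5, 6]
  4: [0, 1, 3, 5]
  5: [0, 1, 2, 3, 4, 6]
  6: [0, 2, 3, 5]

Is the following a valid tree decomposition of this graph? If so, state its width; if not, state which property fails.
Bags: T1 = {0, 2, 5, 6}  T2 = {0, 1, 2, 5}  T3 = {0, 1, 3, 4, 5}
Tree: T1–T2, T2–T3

No — edge (3,6) lies in no bag.

A tree decomposition must satisfy three properties: every vertex lies in some bag; for every edge, both endpoints lie together in some bag; and for every vertex, the bags containing it form a connected subtree. Here edge (3,6) lies in no bag, so the decomposition is invalid.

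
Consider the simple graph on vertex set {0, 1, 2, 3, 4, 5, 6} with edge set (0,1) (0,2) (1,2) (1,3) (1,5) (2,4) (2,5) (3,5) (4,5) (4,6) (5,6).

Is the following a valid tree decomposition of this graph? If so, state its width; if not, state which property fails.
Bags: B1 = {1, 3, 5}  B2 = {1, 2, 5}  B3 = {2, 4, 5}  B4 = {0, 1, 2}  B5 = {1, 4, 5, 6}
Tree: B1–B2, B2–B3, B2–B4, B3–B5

A tree decomposition must satisfy three properties: every vertex lies in some bag; for every edge, both endpoints lie together in some bag; and for every vertex, the bags containing it form a connected subtree. Here bags containing vertex 1 are not connected in the tree, so the decomposition is invalid.

No — bags containing vertex 1 are not connected in the tree.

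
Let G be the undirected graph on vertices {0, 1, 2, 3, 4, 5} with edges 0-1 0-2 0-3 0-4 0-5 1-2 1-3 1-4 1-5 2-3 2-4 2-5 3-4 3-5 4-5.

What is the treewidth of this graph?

A width-5 tree decomposition is:
Bags: B1 = {0, 1, 2, 3, 4, 5}
Tree: (single bag)
A single bag containing all 6 vertices is trivially a valid decomposition of width 5. On the other hand G contains the 6-clique {0, 1, 2, 3, 4, 5}. A clique must lie in a single bag of any decomposition, so no decomposition can have width below 5. Therefore the treewidth is 5.

5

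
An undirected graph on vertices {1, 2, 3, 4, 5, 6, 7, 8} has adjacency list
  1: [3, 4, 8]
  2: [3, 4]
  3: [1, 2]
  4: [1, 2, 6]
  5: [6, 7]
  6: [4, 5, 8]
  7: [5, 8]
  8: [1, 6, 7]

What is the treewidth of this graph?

A width-2 tree decomposition is:
Bags: B1 = {1, 2, 3}  B2 = {1, 2, 4}  B3 = {1, 4, 8}  B4 = {4, 6, 8}  B5 = {6, 7, 8}  B6 = {5, 6, 7}
Tree: B1–B2, B2–B3, B3–B4, B4–B5, B5–B6
The largest bag has 3 vertices, giving width 2; this decomposition certifies tw(G) ≤ 2. For the lower bound, G contains the cycle 3–2–4–1–3, so G is not a forest; only forests have treewidth ≤ 1, hence tw(G) ≥ 2. Combining the bounds, tw(G) = 2.

2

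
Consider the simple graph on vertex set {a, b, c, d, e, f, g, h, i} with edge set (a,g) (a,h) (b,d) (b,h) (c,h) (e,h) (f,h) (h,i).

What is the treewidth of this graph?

A width-1 tree decomposition is:
Bags: B1 = {b, h}  B2 = {f, h}  B3 = {e, h}  B4 = {a, h}  B5 = {h, i}  B6 = {b, d}  B7 = {a, g}  B8 = {c, h}
Tree: B1–B2, B1–B3, B2–B4, B2–B5, B1–B6, B4–B7, B5–B8
Every bag has size at most 2, so the width is 2 − 1 = 1 and tw(G) ≤ 1. Since G has at least one edge (e.g. b–h), it is not an edgeless graph, so tw(G) ≥ 1. Combining the bounds, tw(G) = 1.

1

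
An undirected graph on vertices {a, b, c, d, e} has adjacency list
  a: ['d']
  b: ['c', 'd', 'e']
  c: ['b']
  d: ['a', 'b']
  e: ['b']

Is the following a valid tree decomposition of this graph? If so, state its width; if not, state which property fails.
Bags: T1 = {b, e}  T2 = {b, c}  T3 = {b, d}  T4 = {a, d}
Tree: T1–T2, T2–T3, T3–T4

Every vertex of G appears in some bag (union = {a, b, c, d, e}); every edge is covered by a bag; and for each vertex v the set of bags containing v is connected in the bag tree. The decomposition is therefore valid. The largest bag has 2 vertices, so the width is 1.

Yes; width 1.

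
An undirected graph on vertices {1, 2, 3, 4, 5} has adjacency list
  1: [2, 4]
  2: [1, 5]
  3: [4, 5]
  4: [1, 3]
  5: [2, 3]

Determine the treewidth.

A width-2 tree decomposition is:
Bags: B1 = {3, 4, 5}  B2 = {2, 4, 5}  B3 = {1, 2, 4}
Tree: B1–B2, B2–B3
Every bag has size at most 3, so the width is 3 − 1 = 2 and tw(G) ≤ 2. The edges 4–3–5–2–1–4 form a cycle, so G is not a tree and its treewidth is at least 2. Combining the bounds, tw(G) = 2.

2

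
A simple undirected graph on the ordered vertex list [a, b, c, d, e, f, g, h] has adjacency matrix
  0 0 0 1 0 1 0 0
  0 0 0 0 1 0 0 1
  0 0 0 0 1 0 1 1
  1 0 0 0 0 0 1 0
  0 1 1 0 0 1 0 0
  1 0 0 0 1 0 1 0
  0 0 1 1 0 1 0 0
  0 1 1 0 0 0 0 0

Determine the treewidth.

2

A width-2 tree decomposition is:
Bags: B1 = {b, c, h}  B2 = {b, c, e}  B3 = {c, e, g}  B4 = {e, f, g}  B5 = {d, f, g}  B6 = {a, d, f}
Tree: B1–B2, B2–B3, B3–B4, B4–B5, B5–B6
Every bag has size at most 3, so the width is 3 − 1 = 2 and tw(G) ≤ 2. The edges h–b–e–c–h form a cycle, so G is not a tree and its treewidth is at least 2. Combining the bounds, tw(G) = 2.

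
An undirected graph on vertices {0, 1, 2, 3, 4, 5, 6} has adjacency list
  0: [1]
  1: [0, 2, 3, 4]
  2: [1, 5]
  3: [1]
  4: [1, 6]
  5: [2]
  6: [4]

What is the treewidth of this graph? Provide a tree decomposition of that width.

Treewidth 1.
Bags: B1 = {1, 4}  B2 = {1, 3}  B3 = {4, 6}  B4 = {1, 2}  B5 = {0, 1}  B6 = {2, 5}
Tree: B1–B2, B1–B3, B2–B4, B1–B5, B4–B6

Each bag holds 2 vertices, so the decomposition has width 1, which upper-bounds the treewidth. Any graph with an edge has treewidth ≥ 1, and G has the edge 1–4. Combining the bounds, tw(G) = 1.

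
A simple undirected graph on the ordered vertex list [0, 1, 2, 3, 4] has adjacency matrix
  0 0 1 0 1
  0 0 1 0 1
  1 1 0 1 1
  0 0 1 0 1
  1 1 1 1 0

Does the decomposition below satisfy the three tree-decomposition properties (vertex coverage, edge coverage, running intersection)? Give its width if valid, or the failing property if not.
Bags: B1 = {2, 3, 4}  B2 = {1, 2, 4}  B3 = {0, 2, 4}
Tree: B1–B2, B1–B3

Checking the three conditions: (i) the bags cover all of {0, 1, 2, 3, 4}; (ii) for each edge, some bag contains both endpoints; (iii) the bags containing any fixed vertex form a subtree. All hold, so the decomposition is valid with width 3 − 1 = 2.

Yes; width 2.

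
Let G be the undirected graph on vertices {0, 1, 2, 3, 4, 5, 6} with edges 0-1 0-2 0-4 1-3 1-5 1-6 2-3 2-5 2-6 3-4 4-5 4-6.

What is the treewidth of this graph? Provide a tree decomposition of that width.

Treewidth 3.
One such decomposition:
Bags: B1 = {1, 2, 4, 6}  B2 = {0, 1, 2, 4}  B3 = {1, 2, 4, 5}  B4 = {1, 2, 3, 4}
Tree: B1–B2, B2–B3, B3–B4

The largest bag has 4 vertices, giving width 3; this decomposition certifies tw(G) ≤ 3. For the lower bound: the 4 vertex sets {4,6}, {0,2}, {1}, {5} are disjoint, each induces a connected subgraph, and every pair is joined by at least one edge of G. Contracting each set to a single vertex therefore yields K_{4} as a minor, and since treewidth is minor-monotone, tw(G) ≥ tw(K_{4}) = 3. Combining the bounds, tw(G) = 3.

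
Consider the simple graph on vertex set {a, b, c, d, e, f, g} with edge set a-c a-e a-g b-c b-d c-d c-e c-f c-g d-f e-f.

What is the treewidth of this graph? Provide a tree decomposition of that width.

Every bag has size at most 3, so the width is 3 − 1 = 2 and tw(G) ≤ 2. Conversely, {c, d, f} is a clique of size 3, and the vertices of any clique must share a bag in every tree decomposition; so some bag has ≥ 3 vertices and tw(G) ≥ 2. Therefore the treewidth is 2.

Treewidth 2.
One such decomposition:
Bags: B1 = {c, d, f}  B2 = {c, e, f}  B3 = {a, c, e}  B4 = {a, c, g}  B5 = {b, c, d}
Tree: B1–B2, B2–B3, B3–B4, B1–B5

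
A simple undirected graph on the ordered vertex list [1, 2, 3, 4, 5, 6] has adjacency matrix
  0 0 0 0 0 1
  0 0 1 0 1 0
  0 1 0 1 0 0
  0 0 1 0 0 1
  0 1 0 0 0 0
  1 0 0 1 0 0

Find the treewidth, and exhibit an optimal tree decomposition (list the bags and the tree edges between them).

Treewidth 1.
One such decomposition:
Bags: B1 = {2, 5}  B2 = {2, 3}  B3 = {3, 4}  B4 = {4, 6}  B5 = {1, 6}
Tree: B1–B2, B2–B3, B3–B4, B4–B5

The largest bag has 2 vertices, giving width 1; this decomposition certifies tw(G) ≤ 1. Since G has at least one edge (e.g. 5–2), it is not an edgeless graph, so tw(G) ≥ 1. Therefore the treewidth is 1.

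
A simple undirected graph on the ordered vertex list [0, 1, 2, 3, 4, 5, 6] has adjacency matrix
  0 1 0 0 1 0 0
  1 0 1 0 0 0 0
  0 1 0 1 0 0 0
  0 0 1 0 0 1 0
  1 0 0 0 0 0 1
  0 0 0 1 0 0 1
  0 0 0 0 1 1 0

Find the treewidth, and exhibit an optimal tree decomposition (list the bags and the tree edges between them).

Every bag has size at most 3, so the width is 3 − 1 = 2 and tw(G) ≤ 2. The edges 3–5–6–4–0–1–2–3 form a cycle, so G is not a tree and its treewidth is at least 2. Hence tw(G) = 2 exactly.

Treewidth 2.
One optimal decomposition is:
Bags: B1 = {3, 5, 6}  B2 = {3, 4, 6}  B3 = {0, 3, 4}  B4 = {0, 1, 3}  B5 = {1, 2, 3}
Tree: B1–B2, B2–B3, B3–B4, B4–B5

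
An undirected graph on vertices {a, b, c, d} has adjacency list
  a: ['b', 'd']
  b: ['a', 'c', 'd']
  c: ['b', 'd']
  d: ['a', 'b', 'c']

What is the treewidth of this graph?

2

A width-2 tree decomposition is:
Bags: B1 = {b, c, d}  B2 = {a, b, d}
Tree: B1–B2
The largest bag has 3 vertices, giving width 2; this decomposition certifies tw(G) ≤ 2. On the other hand G contains the 3-clique {b, c, d}. A clique must lie in a single bag of any decomposition, so no decomposition can have width below 2. Hence tw(G) = 2 exactly.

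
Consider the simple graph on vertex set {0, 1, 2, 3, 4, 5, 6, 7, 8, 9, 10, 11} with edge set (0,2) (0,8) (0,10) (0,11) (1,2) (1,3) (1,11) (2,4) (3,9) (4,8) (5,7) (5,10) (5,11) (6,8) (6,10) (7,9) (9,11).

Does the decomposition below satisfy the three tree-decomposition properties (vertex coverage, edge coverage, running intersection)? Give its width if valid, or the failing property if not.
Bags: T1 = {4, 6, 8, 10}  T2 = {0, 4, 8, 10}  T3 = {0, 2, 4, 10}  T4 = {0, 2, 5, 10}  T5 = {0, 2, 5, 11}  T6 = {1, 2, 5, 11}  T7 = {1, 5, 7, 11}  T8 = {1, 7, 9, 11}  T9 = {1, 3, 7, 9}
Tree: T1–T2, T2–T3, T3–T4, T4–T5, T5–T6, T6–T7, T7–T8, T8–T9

Yes; width 3.

Every vertex of G appears in some bag (union = {0, 1, 2, 3, 4, 5, 6, 7, 8, 9, 10, 11}); every edge is covered by a bag; and for each vertex v the set of bags containing v is connected in the bag tree. The decomposition is therefore valid. The largest bag has 4 vertices, so the width is 3.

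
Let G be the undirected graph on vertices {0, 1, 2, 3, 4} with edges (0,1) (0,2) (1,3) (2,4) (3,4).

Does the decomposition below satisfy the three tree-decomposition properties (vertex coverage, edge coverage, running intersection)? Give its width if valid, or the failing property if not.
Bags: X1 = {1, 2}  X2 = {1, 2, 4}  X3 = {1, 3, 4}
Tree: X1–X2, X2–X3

A tree decomposition must satisfy three properties: every vertex lies in some bag; for every edge, both endpoints lie together in some bag; and for every vertex, the bags containing it form a connected subtree. Here vertex 0 appears in no bag, so the decomposition is invalid.

No — vertex 0 appears in no bag.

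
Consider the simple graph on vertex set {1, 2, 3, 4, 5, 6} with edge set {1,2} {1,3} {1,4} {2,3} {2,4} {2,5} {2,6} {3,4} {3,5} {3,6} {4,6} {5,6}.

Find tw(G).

A width-3 tree decomposition is:
Bags: B1 = {2, 3, 5, 6}  B2 = {2, 3, 4, 6}  B3 = {1, 2, 3, 4}
Tree: B1–B2, B2–B3
Every bag has size at most 4, so the width is 4 − 1 = 3 and tw(G) ≤ 3. On the other hand G contains the 4-clique {1, 2, 3, 4}. A clique must lie in a single bag of any decomposition, so no decomposition can have width below 3. Therefore the treewidth is 3.

3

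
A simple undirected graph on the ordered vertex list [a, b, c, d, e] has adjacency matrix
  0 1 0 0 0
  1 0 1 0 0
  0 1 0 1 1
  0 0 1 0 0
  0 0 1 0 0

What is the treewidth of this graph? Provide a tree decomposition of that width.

The largest bag has 2 vertices, giving width 1; this decomposition certifies tw(G) ≤ 1. Since G has at least one edge (e.g. b–c), it is not an edgeless graph, so tw(G) ≥ 1. The upper and lower bounds meet at 1, so that is the treewidth.

Treewidth 1.
One optimal decomposition is:
Bags: B1 = {b, c}  B2 = {c, e}  B3 = {a, b}  B4 = {c, d}
Tree: B1–B2, B1–B3, B1–B4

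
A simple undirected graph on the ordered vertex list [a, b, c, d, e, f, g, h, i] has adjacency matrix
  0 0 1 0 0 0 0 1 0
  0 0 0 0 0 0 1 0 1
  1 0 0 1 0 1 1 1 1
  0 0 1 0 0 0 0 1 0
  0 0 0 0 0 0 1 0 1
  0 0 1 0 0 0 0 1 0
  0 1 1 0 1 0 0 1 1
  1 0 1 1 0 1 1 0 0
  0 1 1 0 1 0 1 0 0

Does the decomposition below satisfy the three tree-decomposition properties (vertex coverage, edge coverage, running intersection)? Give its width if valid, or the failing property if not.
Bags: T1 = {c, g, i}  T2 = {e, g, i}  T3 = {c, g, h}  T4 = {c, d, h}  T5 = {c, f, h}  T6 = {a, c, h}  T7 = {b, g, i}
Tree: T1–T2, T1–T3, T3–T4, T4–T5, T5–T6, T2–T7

Vertex coverage: the bags together contain {a, b, c, d, e, f, g, h, i}, the full vertex set. Edge coverage: each edge of G has both endpoints in at least one bag. Running intersection: for every vertex, the bags containing it form a connected subtree. All three properties hold, so this is a valid tree decomposition of width max|bag| − 1 = 2, and hence tw(G) ≤ 2.

Yes; width 2.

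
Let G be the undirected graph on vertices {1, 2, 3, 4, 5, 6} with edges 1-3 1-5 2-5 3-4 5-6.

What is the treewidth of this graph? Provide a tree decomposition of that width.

The largest bag has 2 vertices, giving width 1; this decomposition certifies tw(G) ≤ 1. Since G has at least one edge (e.g. 5–2), it is not an edgeless graph, so tw(G) ≥ 1. Therefore the treewidth is 1.

Treewidth 1.
One optimal decomposition is:
Bags: B1 = {2, 5}  B2 = {1, 5}  B3 = {1, 3}  B4 = {3, 4}  B5 = {5, 6}
Tree: B1–B2, B2–B3, B3–B4, B2–B5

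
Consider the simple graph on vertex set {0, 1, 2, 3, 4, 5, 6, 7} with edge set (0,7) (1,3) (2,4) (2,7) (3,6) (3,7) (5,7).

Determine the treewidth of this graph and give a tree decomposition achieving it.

Treewidth 1.
One optimal decomposition is:
Bags: B1 = {2, 4}  B2 = {2, 7}  B3 = {3, 7}  B4 = {3, 6}  B5 = {0, 7}  B6 = {1, 3}  B7 = {5, 7}
Tree: B1–B2, B2–B3, B3–B4, B2–B5, B4–B6, B3–B7

Every bag has size at most 2, so the width is 2 − 1 = 1 and tw(G) ≤ 1. Since G has at least one edge (e.g. 4–2), it is not an edgeless graph, so tw(G) ≥ 1. The upper and lower bounds meet at 1, so that is the treewidth.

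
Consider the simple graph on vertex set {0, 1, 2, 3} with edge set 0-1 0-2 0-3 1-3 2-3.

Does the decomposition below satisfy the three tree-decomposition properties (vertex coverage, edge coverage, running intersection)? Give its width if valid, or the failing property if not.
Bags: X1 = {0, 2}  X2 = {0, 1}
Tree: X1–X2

A tree decomposition must satisfy three properties: every vertex lies in some bag; for every edge, both endpoints lie together in some bag; and for every vertex, the bags containing it form a connected subtree. Here vertex 3 appears in no bag, so the decomposition is invalid.

No — vertex 3 appears in no bag.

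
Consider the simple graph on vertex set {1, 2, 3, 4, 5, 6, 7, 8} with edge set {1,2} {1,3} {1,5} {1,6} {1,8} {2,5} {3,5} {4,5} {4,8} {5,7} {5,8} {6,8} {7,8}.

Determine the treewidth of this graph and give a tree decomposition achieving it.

The largest bag has 3 vertices, giving width 2; this decomposition certifies tw(G) ≤ 2. On the other hand G contains the 3-clique {1, 5, 8}. A clique must lie in a single bag of any decomposition, so no decomposition can have width below 2. Combining the bounds, tw(G) = 2.

Treewidth 2.
One such decomposition:
Bags: B1 = {1, 5, 8}  B2 = {5, 7, 8}  B3 = {4, 5, 8}  B4 = {1, 2, 5}  B5 = {1, 3, 5}  B6 = {1, 6, 8}
Tree: B1–B2, B2–B3, B1–B4, B4–B5, B1–B6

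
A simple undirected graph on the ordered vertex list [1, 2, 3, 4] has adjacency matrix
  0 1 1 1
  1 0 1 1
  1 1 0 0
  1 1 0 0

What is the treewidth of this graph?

2

A width-2 tree decomposition is:
Bags: B1 = {1, 2, 4}  B2 = {1, 2, 3}
Tree: B1–B2
Every bag has size at most 3, so the width is 3 − 1 = 2 and tw(G) ≤ 2. For the lower bound, the 3 vertices {1, 2, 3} are pairwise adjacent, and any tree decomposition puts a clique entirely inside one bag — forcing width ≥ 2. Therefore the treewidth is 2.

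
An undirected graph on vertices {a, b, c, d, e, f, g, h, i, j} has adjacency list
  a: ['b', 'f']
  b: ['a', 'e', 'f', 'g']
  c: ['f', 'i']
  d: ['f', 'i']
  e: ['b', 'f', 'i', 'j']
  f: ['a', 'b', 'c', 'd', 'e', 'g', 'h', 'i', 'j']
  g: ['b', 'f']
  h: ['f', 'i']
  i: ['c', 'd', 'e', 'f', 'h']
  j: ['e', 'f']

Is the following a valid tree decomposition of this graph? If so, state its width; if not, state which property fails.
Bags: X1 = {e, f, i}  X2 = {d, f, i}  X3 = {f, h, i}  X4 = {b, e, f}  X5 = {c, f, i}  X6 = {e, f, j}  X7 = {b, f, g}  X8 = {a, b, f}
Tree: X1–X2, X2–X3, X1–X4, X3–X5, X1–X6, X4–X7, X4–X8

Yes; width 2.

Every vertex of G appears in some bag (union = {a, b, c, d, e, f, g, h, i, j}); every edge is covered by a bag; and for each vertex v the set of bags containing v is connected in the bag tree. The decomposition is therefore valid. The largest bag has 3 vertices, so the width is 2.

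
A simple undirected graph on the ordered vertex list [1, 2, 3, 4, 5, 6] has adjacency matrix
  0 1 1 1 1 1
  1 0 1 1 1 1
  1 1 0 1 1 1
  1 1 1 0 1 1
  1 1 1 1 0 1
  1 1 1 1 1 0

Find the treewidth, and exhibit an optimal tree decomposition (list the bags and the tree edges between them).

Treewidth 5.
Bags: B1 = {1, 2, 3, 4, 5, 6}
Tree: (single bag)

A single bag containing all 6 vertices is trivially a valid decomposition of width 5. Conversely, {1, 2, 3, 4, 5, 6} is a clique of size 6, and the vertices of any clique must share a bag in every tree decomposition; so some bag has ≥ 6 vertices and tw(G) ≥ 5. Therefore the treewidth is 5.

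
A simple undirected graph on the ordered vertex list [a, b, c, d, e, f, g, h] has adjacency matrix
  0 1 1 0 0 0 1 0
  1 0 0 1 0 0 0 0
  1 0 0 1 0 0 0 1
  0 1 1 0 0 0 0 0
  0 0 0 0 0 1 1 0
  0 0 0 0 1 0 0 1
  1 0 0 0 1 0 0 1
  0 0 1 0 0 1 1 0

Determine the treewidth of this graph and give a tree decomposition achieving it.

Treewidth 2.
One optimal decomposition is:
Bags: B1 = {e, f, g}  B2 = {f, g, h}  B3 = {a, g, h}  B4 = {a, c, h}  B5 = {a, b, c}  B6 = {b, c, d}
Tree: B1–B2, B2–B3, B3–B4, B4–B5, B5–B6

Each bag holds 3 vertices, so the decomposition has width 2, which upper-bounds the treewidth. Since e–f–h–g–e is a cycle in G, G is not acyclic. Forests are exactly the graphs of treewidth ≤ 1, so tw(G) ≥ 2. Combining the bounds, tw(G) = 2.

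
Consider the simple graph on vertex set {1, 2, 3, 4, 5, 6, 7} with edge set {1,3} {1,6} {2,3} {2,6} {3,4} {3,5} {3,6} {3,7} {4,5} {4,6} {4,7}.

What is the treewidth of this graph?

2

A width-2 tree decomposition is:
Bags: B1 = {3, 4, 6}  B2 = {3, 4, 5}  B3 = {2, 3, 6}  B4 = {3, 4, 7}  B5 = {1, 3, 6}
Tree: B1–B2, B1–B3, B1–B4, B1–B5
Every bag has size at most 3, so the width is 3 − 1 = 2 and tw(G) ≤ 2. On the other hand G contains the 3-clique {1, 3, 6}. A clique must lie in a single bag of any decomposition, so no decomposition can have width below 2. Combining the bounds, tw(G) = 2.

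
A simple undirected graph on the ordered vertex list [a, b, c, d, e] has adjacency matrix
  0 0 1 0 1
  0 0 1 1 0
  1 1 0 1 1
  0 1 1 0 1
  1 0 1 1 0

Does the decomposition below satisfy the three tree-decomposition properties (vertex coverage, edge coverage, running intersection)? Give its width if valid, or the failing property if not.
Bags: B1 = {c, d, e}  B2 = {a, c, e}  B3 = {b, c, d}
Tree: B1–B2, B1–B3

Vertex coverage: the bags together contain {a, b, c, d, e}, the full vertex set. Edge coverage: each edge of G has both endpoints in at least one bag. Running intersection: for every vertex, the bags containing it form a connected subtree. All three properties hold, so this is a valid tree decomposition of width max|bag| − 1 = 2, and hence tw(G) ≤ 2.

Yes; width 2.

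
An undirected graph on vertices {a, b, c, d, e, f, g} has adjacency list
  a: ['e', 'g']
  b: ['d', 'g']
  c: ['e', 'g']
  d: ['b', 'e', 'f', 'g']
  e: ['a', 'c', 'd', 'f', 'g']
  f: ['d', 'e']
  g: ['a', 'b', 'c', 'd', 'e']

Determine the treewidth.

A width-2 tree decomposition is:
Bags: B1 = {c, e, g}  B2 = {a, e, g}  B3 = {d, e, g}  B4 = {b, d, g}  B5 = {d, e, f}
Tree: B1–B2, B2–B3, B3–B4, B3–B5
The largest bag has 3 vertices, giving width 2; this decomposition certifies tw(G) ≤ 2. On the other hand G contains the 3-clique {d, e, g}. A clique must lie in a single bag of any decomposition, so no decomposition can have width below 2. The upper and lower bounds meet at 2, so that is the treewidth.

2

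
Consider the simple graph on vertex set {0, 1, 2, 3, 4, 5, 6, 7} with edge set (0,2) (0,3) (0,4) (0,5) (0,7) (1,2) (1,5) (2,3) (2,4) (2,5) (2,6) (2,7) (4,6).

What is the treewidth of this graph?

A width-2 tree decomposition is:
Bags: B1 = {0, 2, 4}  B2 = {0, 2, 5}  B3 = {0, 2, 7}  B4 = {2, 4, 6}  B5 = {1, 2, 5}  B6 = {0, 2, 3}
Tree: B1–B2, B2–B3, B1–B4, B2–B5, B1–B6
The largest bag has 3 vertices, giving width 2; this decomposition certifies tw(G) ≤ 2. For the lower bound, the 3 vertices {0, 2, 3} are pairwise adjacent, and any tree decomposition puts a clique entirely inside one bag — forcing width ≥ 2. Therefore the treewidth is 2.

2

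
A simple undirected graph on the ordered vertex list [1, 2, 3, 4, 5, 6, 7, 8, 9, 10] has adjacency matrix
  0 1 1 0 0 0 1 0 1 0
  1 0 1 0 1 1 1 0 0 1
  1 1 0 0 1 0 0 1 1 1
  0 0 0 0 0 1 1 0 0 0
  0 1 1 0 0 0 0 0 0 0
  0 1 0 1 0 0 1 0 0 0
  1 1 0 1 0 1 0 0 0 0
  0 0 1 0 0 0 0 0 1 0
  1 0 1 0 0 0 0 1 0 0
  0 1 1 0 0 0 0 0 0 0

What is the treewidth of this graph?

A width-2 tree decomposition is:
Bags: B1 = {1, 2, 3}  B2 = {2, 3, 5}  B3 = {1, 2, 7}  B4 = {2, 6, 7}  B5 = {2, 3, 10}  B6 = {1, 3, 9}  B7 = {3, 8, 9}  B8 = {4, 6, 7}
Tree: B1–B2, B1–B3, B3–B4, B1–B5, B1–B6, B6–B7, B4–B8
Every bag has size at most 3, so the width is 3 − 1 = 2 and tw(G) ≤ 2. On the other hand G contains the 3-clique {3, 8, 9}. A clique must lie in a single bag of any decomposition, so no decomposition can have width below 2. Combining the bounds, tw(G) = 2.

2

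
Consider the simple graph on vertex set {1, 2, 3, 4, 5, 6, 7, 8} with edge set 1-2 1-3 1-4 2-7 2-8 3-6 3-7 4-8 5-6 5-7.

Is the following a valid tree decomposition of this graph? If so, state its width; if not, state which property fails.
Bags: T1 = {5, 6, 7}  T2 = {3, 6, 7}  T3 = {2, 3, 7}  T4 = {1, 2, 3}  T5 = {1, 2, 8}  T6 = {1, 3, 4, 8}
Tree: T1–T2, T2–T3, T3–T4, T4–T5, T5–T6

No — bags containing vertex 3 are not connected in the tree.

A tree decomposition must satisfy three properties: every vertex lies in some bag; for every edge, both endpoints lie together in some bag; and for every vertex, the bags containing it form a connected subtree. Here bags containing vertex 3 are not connected in the tree, so the decomposition is invalid.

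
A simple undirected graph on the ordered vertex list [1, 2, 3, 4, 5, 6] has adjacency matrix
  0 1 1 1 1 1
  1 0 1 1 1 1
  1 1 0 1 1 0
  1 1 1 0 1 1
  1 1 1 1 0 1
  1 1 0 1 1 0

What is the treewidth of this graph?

4

A width-4 tree decomposition is:
Bags: B1 = {1, 2, 3, 4, 5}  B2 = {1, 2, 4, 5, 6}
Tree: B1–B2
The largest bag has 5 vertices, giving width 4; this decomposition certifies tw(G) ≤ 4. On the other hand G contains the 5-clique {1, 2, 3, 4, 5}. A clique must lie in a single bag of any decomposition, so no decomposition can have width below 4. The upper and lower bounds meet at 4, so that is the treewidth.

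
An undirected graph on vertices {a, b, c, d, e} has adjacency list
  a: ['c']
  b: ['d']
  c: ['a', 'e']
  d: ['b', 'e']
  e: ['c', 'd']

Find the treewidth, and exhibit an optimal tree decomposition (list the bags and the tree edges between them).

Treewidth 1.
One such decomposition:
Bags: B1 = {a, c}  B2 = {c, e}  B3 = {d, e}  B4 = {b, d}
Tree: B1–B2, B2–B3, B3–B4

Each bag holds 2 vertices, so the decomposition has width 1, which upper-bounds the treewidth. Since G has at least one edge (e.g. a–c), it is not an edgeless graph, so tw(G) ≥ 1. Combining the bounds, tw(G) = 1.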